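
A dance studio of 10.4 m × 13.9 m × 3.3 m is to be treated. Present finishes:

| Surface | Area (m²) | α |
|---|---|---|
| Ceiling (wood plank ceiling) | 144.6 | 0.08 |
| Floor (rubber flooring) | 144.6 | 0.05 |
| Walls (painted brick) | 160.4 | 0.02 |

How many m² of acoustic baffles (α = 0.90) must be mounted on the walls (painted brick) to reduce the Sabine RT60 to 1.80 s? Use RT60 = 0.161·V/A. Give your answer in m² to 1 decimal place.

Equivalent absorption area: A₁ = 144.6×0.08 + 144.6×0.05 + 160.4×0.02 = 22.006 m².
Required A₂ = 0.161·477.048/1.80 = 42.669 sabins.
ΔA needed = 42.669 − 22.006 = 20.663 sabins.
Each m² of panel replacing the walls (painted brick) adds (0.90 − 0.02) = 0.88 sabins.
Area = ΔA/Δα = 20.663/0.88 = 23.5 m².

23.5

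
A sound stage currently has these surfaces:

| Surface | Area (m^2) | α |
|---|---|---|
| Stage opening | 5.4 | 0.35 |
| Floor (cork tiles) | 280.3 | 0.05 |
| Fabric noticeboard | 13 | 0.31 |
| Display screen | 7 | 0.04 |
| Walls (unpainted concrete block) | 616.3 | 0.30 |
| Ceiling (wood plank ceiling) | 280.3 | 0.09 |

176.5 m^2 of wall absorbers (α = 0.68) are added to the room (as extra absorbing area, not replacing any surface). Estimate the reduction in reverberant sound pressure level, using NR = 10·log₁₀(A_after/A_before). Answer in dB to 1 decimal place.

Total absorption A_before = 5.4×0.35 + 280.3×0.05 + 13×0.31 + 7×0.04 + 616.3×0.30 + 280.3×0.09
  = 1.890 + 14.015 + 4.030 + 0.280 + 184.890 + 25.227 = 230.332 m^2 sabins.
Treatment contributes 176.5·0.68 = 120.020 sabins.
New total A_after = 350.352 sabins.
Reduction = 10 log₁₀(A_after/A_before) = 10 log₁₀(1.5211) = 1.8 dB.

1.8 dB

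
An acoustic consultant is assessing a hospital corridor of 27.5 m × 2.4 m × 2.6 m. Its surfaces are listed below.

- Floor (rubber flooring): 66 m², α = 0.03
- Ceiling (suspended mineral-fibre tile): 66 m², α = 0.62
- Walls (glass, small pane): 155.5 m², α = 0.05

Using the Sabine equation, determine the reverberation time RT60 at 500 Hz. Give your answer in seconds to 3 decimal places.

Equivalent absorption area: A = 66×0.03 + 66×0.62 + 155.5×0.05 = 50.675 m².
Room volume: 171.6 m³.
RT60 = 0.161 · V / A = 0.161 × 171.6 / 50.675 = 0.545 s.

0.545 sec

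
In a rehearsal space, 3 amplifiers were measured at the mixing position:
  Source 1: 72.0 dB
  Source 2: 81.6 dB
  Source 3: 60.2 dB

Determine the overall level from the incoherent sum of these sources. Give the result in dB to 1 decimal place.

Σ 10^(Lᵢ/10) = 1.614e+08.
L_total = 10·log₁₀(1.614e+08) = 82.1 dB.

82.1 dB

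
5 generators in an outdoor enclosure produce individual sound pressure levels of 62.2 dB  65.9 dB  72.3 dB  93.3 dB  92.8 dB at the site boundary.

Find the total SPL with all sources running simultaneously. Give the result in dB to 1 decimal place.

Σ 10^(Lᵢ/10) = 4.066e+09.
Combined level = 10 log₁₀(4.066e+09) = 96.1 dB.

96.1 dB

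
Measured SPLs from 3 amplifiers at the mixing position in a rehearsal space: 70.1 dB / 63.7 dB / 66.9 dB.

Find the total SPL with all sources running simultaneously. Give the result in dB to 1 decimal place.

Σ 10^(Lᵢ/10) = 1.747e+07.
Back to dB: 10·log₁₀ Σ = 72.4 dB.

72.4 dB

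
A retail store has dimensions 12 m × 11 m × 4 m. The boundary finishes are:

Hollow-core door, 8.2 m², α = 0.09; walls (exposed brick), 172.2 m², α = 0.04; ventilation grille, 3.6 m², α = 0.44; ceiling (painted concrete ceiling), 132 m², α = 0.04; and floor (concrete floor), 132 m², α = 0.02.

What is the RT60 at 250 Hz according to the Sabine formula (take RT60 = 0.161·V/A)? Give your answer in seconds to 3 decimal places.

4.963 seconds

Summing Sᵢαᵢ: 0.738 + 6.888 + 1.584 + 5.280 + 2.640 → A = 17.130 sabins.
V = 12·11·4 = 528 m³.
RT60 = 0.161 · V / A = 0.161 × 528 / 17.130 = 4.963 s.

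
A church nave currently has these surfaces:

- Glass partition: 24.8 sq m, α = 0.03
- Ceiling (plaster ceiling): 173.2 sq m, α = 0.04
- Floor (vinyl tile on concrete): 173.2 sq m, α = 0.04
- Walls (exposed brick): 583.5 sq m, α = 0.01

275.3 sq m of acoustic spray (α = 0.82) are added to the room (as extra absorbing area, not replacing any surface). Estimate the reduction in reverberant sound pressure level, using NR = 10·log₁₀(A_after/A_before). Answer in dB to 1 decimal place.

Equivalent absorption area: A_before = 24.8*0.03 + 173.2*0.04 + 173.2*0.04 + 583.5*0.01 = 20.435 sq m.
Treatment contributes 275.3·0.82 = 225.746 sabins.
A_after = 20.435 + 225.746 = 246.181 sabins.
Reduction = 10 log₁₀(A_after/A_before) = 10 log₁₀(12.0470) = 10.8 dB.

10.8 dB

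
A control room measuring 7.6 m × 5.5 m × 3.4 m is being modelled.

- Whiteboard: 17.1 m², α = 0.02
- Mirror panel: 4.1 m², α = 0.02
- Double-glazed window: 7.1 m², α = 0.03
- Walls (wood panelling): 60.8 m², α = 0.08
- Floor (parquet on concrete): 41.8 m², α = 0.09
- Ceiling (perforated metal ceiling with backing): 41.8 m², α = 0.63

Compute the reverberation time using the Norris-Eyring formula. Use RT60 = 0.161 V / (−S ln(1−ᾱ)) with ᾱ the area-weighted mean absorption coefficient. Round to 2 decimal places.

0.57 sec

S = Σ Sᵢ = 172.7 m².
Σ(Sᵢαᵢ) = 17.1×0.02 + 4.1×0.02 + 7.1×0.03 + 60.8×0.08 + 41.8×0.09 + 41.8×0.63 = 35.597.
Mean coefficient ᾱ = A/S = 0.2061.
Eyring denominator: −S ln(1−ᾱ) = 39.859.
V = 7.6 × 5.5 × 3.4 = 142.12 m³.
T = 0.161·V/[−S·ln(1−ᾱ)] = 0.161·142.12/39.859 = 0.57 s.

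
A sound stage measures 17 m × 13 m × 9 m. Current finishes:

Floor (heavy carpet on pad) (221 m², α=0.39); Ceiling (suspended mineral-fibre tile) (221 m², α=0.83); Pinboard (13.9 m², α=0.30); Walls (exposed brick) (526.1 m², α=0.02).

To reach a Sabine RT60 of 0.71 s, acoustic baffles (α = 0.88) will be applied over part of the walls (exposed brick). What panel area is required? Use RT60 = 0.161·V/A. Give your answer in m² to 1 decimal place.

Summing Sᵢαᵢ: 86.190 + 183.430 + 4.170 + 10.522 → A₁ = 284.312 sabins.
Required A₂ = 0.161·1989/0.71 = 451.027 sabins.
ΔA needed = 451.027 − 284.312 = 166.715 sabins.
Each m² of panel replacing the walls (exposed brick) adds (0.88 − 0.02) = 0.86 sabins.
Area = ΔA/Δα = 166.715/0.86 = 193.9 m².

193.9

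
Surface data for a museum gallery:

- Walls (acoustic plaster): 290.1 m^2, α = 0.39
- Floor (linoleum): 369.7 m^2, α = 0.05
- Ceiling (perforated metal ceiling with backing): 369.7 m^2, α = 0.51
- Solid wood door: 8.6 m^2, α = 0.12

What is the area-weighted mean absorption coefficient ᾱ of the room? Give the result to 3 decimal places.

Total surface area S = 1038.1 m^2.
A = 290.1*0.39 + 369.7*0.05 + 369.7*0.51 + 8.6*0.12 = 321.203 sabins.
ᾱ = 321.203 / 1038.1 = 0.309.

0.309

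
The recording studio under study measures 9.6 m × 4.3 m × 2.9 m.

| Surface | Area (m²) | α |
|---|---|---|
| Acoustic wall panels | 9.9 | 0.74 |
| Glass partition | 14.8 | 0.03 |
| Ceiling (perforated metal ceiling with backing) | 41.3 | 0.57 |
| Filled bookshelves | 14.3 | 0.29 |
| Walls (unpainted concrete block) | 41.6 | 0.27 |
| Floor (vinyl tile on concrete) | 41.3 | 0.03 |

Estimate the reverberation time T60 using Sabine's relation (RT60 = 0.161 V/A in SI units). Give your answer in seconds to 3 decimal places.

0.402 s

Equivalent absorption area: A = 9.9*0.74 + 14.8*0.03 + 41.3*0.57 + 14.3*0.29 + 41.6*0.27 + 41.3*0.03 = 47.929 m².
Room volume: 119.712 m³.
RT60 = 0.161 · V / A = 0.161 × 119.712 / 47.929 = 0.402 s.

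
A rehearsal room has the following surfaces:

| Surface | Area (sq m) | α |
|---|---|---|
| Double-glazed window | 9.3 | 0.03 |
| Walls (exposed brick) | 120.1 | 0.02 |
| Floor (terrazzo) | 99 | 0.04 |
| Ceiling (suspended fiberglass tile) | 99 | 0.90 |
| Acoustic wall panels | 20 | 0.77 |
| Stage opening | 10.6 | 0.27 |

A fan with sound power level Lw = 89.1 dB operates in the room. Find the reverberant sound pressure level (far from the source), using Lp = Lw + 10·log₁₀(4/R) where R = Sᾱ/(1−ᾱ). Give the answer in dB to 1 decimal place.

A = 114.003 sabins; S = 358.0 sq m.
ᾱ = 114.003/358.0 = 0.3184; R = Sᾱ/(1−ᾱ) = 114.003/(1−0.3184) = 167.258 sq m.
Lp = 89.1 + 10·log₁₀(4/167.258) = 89.1 + (-16.21) = 72.9 dB.

72.9 dB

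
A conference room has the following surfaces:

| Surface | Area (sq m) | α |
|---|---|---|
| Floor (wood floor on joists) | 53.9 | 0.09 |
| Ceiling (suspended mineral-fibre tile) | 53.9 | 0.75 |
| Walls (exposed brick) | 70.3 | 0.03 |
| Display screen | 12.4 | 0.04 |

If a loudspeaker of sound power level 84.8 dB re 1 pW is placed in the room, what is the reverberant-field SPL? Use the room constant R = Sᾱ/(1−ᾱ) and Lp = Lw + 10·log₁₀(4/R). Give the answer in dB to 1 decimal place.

A = 47.881 sabins; S = 190.5 sq m.
ᾱ = 47.881/190.5 = 0.2513; R = Sᾱ/(1−ᾱ) = 47.881/(1−0.2513) = 63.952 sq m.
Lp = Lw + 10 log₁₀(4/R) = 84.8 -12.04 = 72.8 dB.

72.8 dB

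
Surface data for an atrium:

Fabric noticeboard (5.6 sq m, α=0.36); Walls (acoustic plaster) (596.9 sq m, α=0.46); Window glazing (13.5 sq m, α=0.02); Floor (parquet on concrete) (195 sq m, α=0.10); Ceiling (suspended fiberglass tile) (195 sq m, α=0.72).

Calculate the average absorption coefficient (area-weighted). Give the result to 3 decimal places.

0.434

Total surface area S = 1006.0 sq m.
Σ(Sᵢαᵢ) = 5.6*0.36 + 596.9*0.46 + 13.5*0.02 + 195*0.10 + 195*0.72 = 436.760.
ᾱ = 436.760 / 1006.0 = 0.434.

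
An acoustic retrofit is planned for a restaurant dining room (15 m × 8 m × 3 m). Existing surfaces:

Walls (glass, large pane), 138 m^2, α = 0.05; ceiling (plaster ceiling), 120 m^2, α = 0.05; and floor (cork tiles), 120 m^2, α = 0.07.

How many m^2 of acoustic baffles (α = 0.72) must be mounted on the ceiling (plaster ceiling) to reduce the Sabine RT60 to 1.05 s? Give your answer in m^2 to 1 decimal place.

50.6

A₁ = Σ Sᵢαᵢ = 138×0.05 + 120×0.05 + 120×0.07 = 21.300 sabins.
Required A₂ = 0.161·360/1.05 = 55.200 sabins.
ΔA needed = 55.200 − 21.300 = 33.900 sabins.
Each m^2 of panel replacing the ceiling (plaster ceiling) adds (0.72 − 0.05) = 0.67 sabins.
Panel area = 33.900 / 0.67 = 50.6 m^2.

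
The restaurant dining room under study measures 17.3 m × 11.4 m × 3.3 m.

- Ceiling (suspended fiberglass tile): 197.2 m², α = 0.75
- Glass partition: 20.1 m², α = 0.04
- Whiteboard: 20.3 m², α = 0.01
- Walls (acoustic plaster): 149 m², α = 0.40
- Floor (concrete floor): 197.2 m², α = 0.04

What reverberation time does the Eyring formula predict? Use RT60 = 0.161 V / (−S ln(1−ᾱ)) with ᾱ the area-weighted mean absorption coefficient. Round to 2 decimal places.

Total surface area S = 197.2 + 20.1 + 20.3 + 149 + 197.2 = 583.8 m².
Absorption A = 197.2×0.75 + 20.1×0.04 + 20.3×0.01 + 149×0.40 + 197.2×0.04 = 216.395 sabins.
ᾱ = 216.395 / 583.8 = 0.3707.
Eyring denominator: −S ln(1−ᾱ) = 270.385.
V = 17.3 × 11.4 × 3.3 = 650.826 m³.
T = 0.161·V/[−S·ln(1−ᾱ)] = 0.161·650.826/270.385 = 0.39 s.

0.39 s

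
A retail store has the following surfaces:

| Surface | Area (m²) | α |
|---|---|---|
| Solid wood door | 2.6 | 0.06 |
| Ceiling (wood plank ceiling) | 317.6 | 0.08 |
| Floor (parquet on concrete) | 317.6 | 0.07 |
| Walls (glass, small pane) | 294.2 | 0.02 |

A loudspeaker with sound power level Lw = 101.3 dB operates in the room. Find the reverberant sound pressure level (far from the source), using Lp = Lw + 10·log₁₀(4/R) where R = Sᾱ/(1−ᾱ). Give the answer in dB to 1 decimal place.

89.8 dB

Σ(Sᵢαᵢ) = 2.6·0.06 + 317.6·0.08 + 317.6·0.07 + 294.2·0.02 = 53.680; total area S = 932.0 m².
ᾱ = 0.0576, so room constant R = A/(1−ᾱ) = 56.961 m².
Lp = Lw + 10 log₁₀(4/R) = 101.3 -11.54 = 89.8 dB.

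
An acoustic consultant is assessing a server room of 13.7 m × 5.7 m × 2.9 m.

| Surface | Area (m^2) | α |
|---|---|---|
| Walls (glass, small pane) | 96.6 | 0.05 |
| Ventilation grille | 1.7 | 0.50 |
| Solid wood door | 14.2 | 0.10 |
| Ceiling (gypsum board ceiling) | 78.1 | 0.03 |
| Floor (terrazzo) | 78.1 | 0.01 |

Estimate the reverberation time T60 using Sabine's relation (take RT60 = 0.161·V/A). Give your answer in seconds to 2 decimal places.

3.57 sec

A = Σ Sᵢαᵢ = 96.6×0.05 + 1.7×0.50 + 14.2×0.10 + 78.1×0.03 + 78.1×0.01 = 10.224 sabins.
Room volume: 226.461 m³.
T = 0.161 V/A = 0.161·226.461/10.224 = 3.57 s.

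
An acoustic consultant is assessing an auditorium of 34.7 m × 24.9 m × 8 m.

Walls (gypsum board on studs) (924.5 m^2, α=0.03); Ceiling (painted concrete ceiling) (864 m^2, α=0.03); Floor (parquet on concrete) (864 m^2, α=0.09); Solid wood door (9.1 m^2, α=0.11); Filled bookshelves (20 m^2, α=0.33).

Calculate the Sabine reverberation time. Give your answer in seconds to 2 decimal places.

Summing Sᵢαᵢ: 27.735 + 25.920 + 77.760 + 1.001 + 6.600 → A = 139.016 sabins.
V = 34.7·24.9·8 = 6912.24 m³.
RT60 = 0.161 · V / A = 0.161 × 6912.24 / 139.016 = 8.01 s.

8.01 s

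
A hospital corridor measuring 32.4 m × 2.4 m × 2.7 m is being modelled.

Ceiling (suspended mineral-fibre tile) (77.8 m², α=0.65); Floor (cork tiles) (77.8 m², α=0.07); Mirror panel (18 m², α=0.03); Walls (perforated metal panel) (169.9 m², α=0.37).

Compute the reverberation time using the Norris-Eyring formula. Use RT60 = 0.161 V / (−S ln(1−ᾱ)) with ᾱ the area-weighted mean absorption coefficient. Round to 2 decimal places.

S = Σ Sᵢ = 343.5 m².
Absorption A = 77.8×0.65 + 77.8×0.07 + 18×0.03 + 169.9×0.37 = 119.419 sabins.
Mean coefficient ᾱ = A/S = 0.3477.
−S·ln(1−ᾱ) = −343.5 × ln(1 − 0.3477) = 146.761.
V = 32.4 × 2.4 × 2.7 = 209.952 m³.
T = 0.161·V/[−S·ln(1−ᾱ)] = 0.161·209.952/146.761 = 0.23 s.

0.23 s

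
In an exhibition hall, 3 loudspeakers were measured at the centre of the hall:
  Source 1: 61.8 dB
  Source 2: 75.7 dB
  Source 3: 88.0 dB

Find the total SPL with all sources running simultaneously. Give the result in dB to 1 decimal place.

88.3 dB

Sum in the linear (power) domain: Σ 10^(Lᵢ/10) = 10^(61.8/10) + 10^(75.7/10) + 10^(88.0/10) = 6.696e+08.
L_total = 10·log₁₀(6.696e+08) = 88.3 dB.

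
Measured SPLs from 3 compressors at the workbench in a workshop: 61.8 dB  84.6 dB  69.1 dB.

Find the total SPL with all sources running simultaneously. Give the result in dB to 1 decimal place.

Σ 10^(Lᵢ/10) = 2.98e+08.
L_total = 10·log₁₀(2.98e+08) = 84.7 dB.

84.7 dB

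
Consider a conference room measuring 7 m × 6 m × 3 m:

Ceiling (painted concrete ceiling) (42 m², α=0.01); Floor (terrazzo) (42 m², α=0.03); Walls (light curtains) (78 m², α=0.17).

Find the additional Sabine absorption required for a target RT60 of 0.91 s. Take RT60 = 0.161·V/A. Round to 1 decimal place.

7.4 sabins

Summing Sᵢαᵢ: 0.420 + 1.260 + 13.260 → A₁ = 14.940 sabins.
For T = 0.91 s, need A₂ = 0.161·V/T = 0.161·126/0.91 = 22.292 sabins.
Shortfall: 22.292 − 14.940 = 7.4 sabins.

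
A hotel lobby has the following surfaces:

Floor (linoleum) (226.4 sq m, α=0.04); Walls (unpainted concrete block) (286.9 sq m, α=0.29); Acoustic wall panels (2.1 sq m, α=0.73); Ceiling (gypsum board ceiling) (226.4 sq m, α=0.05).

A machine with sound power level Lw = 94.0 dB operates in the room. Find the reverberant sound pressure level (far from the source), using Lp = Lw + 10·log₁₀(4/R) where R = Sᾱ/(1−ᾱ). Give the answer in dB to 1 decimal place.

A = 105.110 sabins; S = 741.8 sq m.
ᾱ = 105.110/741.8 = 0.1417; R = Sᾱ/(1−ᾱ) = 105.110/(1−0.1417) = 122.463 sq m.
Lp = Lw + 10 log₁₀(4/R) = 94.0 -14.86 = 79.1 dB.

79.1 dB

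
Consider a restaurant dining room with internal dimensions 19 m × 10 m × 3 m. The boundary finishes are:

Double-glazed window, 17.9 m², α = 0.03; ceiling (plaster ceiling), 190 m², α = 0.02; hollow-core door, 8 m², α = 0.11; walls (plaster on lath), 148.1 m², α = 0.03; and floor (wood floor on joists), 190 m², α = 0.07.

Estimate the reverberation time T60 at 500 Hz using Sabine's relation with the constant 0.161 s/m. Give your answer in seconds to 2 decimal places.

Total absorption A = 17.9×0.03 + 190×0.02 + 8×0.11 + 148.1×0.03 + 190×0.07
  = 0.537 + 3.800 + 0.880 + 4.443 + 13.300 = 22.960 m² sabins.
Room volume: 570 m³.
T = 0.161 V/A = 0.161·570/22.960 = 4.00 s.

4.00 sec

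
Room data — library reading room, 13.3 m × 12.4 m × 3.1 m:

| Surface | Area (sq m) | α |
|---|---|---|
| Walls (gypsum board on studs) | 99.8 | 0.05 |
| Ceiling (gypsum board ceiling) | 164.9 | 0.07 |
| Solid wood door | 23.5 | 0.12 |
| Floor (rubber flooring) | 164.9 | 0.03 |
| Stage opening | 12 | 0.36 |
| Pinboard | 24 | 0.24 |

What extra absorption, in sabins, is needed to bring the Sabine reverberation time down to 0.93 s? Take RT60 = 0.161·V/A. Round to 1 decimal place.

54.1 sabins

Equivalent absorption area: A₁ = 99.8*0.05 + 164.9*0.07 + 23.5*0.12 + 164.9*0.03 + 12*0.36 + 24*0.24 = 34.380 sq m.
V = 511.252 m³. Required absorption A₂ = 0.161 × 511.252 / 0.93 = 88.507 sabins.
Shortfall: 88.507 − 34.380 = 54.1 sabins.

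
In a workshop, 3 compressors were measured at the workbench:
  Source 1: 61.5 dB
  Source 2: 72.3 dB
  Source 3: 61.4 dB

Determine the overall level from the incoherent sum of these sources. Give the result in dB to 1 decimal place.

73.0 dB

Sum in the linear (power) domain: Σ 10^(Lᵢ/10) = 10^(61.5/10) + 10^(72.3/10) + 10^(61.4/10) = 1.978e+07.
Combined level = 10 log₁₀(1.978e+07) = 73.0 dB.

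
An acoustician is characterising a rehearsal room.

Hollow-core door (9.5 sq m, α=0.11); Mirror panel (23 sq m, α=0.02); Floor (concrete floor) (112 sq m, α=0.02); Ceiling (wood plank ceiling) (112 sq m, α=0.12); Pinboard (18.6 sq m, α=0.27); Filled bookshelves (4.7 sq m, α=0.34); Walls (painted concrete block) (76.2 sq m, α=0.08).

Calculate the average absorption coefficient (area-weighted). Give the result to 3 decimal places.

0.084

S = Σ Sᵢ = 9.5 + 23 + 112 + 112 + 18.6 + 4.7 + 76.2 = 356.0 sq m.
Σ(Sᵢαᵢ) = 9.5×0.11 + 23×0.02 + 112×0.02 + 112×0.12 + 18.6×0.27 + 4.7×0.34 + 76.2×0.08 = 29.901.
ᾱ = 29.901 / 356.0 = 0.084.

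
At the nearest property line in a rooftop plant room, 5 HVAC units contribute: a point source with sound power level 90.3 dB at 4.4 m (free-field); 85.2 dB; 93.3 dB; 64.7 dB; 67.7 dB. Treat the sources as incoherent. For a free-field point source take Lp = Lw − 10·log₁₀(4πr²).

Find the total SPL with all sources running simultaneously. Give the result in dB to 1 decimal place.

93.9 dB

Source at 4.4 m: Lp = 90.3 − 10·log₁₀(4π·4.4²) = 90.3 − 10·log₁₀(243.285) = 66.4 dB.
Sum in the linear (power) domain: Σ 10^(Lᵢ/10) = 10^(66.4/10) + 10^(85.2/10) + 10^(93.3/10) + 10^(64.7/10) + 10^(67.7/10) = 2.482e+09.
Back to dB: 10·log₁₀ Σ = 93.9 dB.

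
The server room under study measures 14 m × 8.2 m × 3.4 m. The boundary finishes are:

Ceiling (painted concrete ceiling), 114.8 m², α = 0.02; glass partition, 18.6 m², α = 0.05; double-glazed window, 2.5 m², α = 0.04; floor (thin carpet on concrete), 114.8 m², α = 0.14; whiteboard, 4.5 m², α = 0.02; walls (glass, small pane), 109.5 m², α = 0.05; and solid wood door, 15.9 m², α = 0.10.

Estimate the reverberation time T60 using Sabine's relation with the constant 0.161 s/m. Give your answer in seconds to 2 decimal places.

2.37 seconds

Equivalent absorption area: A = 114.8×0.02 + 18.6×0.05 + 2.5×0.04 + 114.8×0.14 + 4.5×0.02 + 109.5×0.05 + 15.9×0.10 = 26.553 m².
Room volume: 390.32 m³.
T = 0.161 V/A = 0.161·390.32/26.553 = 2.37 s.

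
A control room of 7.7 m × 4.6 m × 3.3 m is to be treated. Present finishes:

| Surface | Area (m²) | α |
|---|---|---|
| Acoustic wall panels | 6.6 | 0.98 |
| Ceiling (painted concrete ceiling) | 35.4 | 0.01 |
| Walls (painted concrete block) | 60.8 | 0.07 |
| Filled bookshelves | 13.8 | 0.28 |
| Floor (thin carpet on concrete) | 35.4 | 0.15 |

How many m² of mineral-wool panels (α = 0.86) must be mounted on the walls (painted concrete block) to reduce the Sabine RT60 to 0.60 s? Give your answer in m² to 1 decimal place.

14.1

A₁ = Σ Sᵢαᵢ = 6.6*0.98 + 35.4*0.01 + 60.8*0.07 + 13.8*0.28 + 35.4*0.15 = 20.252 sabins.
Required A₂ = 0.161·116.886/0.60 = 31.364 sabins.
ΔA needed = 31.364 − 20.252 = 11.112 sabins.
Each m² of panel replacing the walls (painted concrete block) adds (0.86 − 0.07) = 0.79 sabins.
Panel area = 11.112 / 0.79 = 14.1 m².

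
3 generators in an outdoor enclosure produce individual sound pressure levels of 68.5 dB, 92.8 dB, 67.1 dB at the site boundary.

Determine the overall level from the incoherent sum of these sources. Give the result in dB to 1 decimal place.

Sum in the linear (power) domain: Σ 10^(Lᵢ/10) = 10^(68.5/10) + 10^(92.8/10) + 10^(67.1/10) = 1.918e+09.
Combined level = 10 log₁₀(1.918e+09) = 92.8 dB.

92.8 dB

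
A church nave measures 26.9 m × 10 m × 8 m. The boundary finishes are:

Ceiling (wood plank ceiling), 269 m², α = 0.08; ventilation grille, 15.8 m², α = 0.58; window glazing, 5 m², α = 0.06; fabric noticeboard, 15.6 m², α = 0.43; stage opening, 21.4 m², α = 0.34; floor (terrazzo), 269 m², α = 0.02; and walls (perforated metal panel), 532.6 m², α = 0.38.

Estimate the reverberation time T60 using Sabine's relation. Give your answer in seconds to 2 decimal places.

1.37 s

Equivalent absorption area: A = 269*0.08 + 15.8*0.58 + 5*0.06 + 15.6*0.43 + 21.4*0.34 + 269*0.02 + 532.6*0.38 = 252.736 m².
Volume V = 26.9 × 10 × 8 = 2152 m³.
T = 0.161 V/A = 0.161·2152/252.736 = 1.37 s.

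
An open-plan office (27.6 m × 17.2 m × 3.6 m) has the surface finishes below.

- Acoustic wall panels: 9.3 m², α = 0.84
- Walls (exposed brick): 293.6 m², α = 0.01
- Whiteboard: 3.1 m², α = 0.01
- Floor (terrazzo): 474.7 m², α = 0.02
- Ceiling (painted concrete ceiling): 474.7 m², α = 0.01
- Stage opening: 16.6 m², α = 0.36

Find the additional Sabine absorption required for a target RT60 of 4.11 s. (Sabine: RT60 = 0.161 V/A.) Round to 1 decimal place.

Summing Sᵢαᵢ: 7.812 + 2.936 + 0.031 + 9.494 + 4.747 + 5.976 → A₁ = 30.996 sabins.
V = 1708.992 m³. Required absorption A₂ = 0.161 × 1708.992 / 4.11 = 66.946 sabins.
ΔA = A₂ − A₁ = 66.946 − 30.996 = 35.9 sabins.

35.9 sabins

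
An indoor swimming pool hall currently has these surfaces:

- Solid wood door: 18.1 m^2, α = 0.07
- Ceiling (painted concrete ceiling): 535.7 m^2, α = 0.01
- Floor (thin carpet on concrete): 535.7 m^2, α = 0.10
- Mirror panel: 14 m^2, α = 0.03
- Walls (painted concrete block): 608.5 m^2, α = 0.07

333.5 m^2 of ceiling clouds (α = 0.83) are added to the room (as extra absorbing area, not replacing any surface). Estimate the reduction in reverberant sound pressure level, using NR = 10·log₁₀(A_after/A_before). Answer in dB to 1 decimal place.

5.7 dB

Summing Sᵢαᵢ: 1.267 + 5.357 + 53.570 + 0.420 + 42.595 → A_before = 103.209 sabins.
Added absorption = 333.5 × 0.83 = 276.805 sabins.
A_after = 103.209 + 276.805 = 380.014 sabins.
NR = 10·log₁₀(380.014/103.209) = 5.7 dB.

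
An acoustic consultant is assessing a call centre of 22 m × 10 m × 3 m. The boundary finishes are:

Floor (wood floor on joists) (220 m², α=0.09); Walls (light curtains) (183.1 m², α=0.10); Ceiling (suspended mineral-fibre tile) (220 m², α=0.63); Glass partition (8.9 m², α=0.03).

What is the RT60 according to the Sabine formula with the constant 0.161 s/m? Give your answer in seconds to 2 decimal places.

0.60 seconds

Equivalent absorption area: A = 220·0.09 + 183.1·0.10 + 220·0.63 + 8.9·0.03 = 176.977 m².
Volume V = 22 × 10 × 3 = 660 m³.
Sabine: RT60 = 0.161 × 660 / 176.977 = 0.60 s.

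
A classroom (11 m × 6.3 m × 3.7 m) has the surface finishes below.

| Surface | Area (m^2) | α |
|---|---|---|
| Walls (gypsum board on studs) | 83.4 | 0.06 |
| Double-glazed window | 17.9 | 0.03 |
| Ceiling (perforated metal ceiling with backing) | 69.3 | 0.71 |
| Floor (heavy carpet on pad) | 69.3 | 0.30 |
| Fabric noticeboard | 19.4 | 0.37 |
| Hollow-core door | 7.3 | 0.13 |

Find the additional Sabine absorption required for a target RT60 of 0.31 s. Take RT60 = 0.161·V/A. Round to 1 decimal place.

49.5 sabins

Total absorption A₁ = 83.4×0.06 + 17.9×0.03 + 69.3×0.71 + 69.3×0.30 + 19.4×0.37 + 7.3×0.13
  = 5.004 + 0.537 + 49.203 + 20.790 + 7.178 + 0.949 = 83.661 m^2 sabins.
For T = 0.31 s, need A₂ = 0.161·V/T = 0.161·256.41/0.31 = 133.168 sabins.
Shortfall: 133.168 − 83.661 = 49.5 sabins.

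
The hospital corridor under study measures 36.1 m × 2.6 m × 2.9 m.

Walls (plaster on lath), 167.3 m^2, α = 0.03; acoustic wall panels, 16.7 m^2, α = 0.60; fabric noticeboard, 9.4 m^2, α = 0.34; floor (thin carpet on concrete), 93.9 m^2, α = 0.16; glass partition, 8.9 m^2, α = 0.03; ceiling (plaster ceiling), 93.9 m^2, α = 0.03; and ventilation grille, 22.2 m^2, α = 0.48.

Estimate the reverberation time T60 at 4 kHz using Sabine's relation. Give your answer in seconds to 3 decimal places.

Equivalent absorption area: A = 167.3*0.03 + 16.7*0.60 + 9.4*0.34 + 93.9*0.16 + 8.9*0.03 + 93.9*0.03 + 22.2*0.48 = 46.999 m^2.
Volume V = 36.1 × 2.6 × 2.9 = 272.194 m³.
Sabine: RT60 = 0.161 × 272.194 / 46.999 = 0.932 s.

0.932 s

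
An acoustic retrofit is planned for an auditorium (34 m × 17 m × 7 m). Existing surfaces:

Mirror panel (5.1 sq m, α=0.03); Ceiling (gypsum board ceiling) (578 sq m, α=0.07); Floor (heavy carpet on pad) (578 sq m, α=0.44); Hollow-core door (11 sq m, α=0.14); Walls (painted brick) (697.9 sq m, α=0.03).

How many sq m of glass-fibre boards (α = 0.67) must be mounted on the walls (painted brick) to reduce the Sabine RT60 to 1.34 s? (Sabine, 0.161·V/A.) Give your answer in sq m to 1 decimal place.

Summing Sᵢαᵢ: 0.153 + 40.460 + 254.320 + 1.540 + 20.937 → A₁ = 317.410 sabins.
V = 4046 m³. Target absorption A₂ = 0.161 × 4046 / 1.34 = 486.124 sabins.
ΔA needed = 486.124 − 317.410 = 168.714 sabins.
Net gain per sq m: Δα = 0.67 − 0.03 = 0.64.
Panel area = 168.714 / 0.64 = 263.6 sq m.

263.6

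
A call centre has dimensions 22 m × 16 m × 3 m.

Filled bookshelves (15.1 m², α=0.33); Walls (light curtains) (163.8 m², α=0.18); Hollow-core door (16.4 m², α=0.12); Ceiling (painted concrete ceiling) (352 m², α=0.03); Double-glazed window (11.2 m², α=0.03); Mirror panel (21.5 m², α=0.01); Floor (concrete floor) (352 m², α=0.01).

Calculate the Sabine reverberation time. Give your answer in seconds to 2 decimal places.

A = Σ Sᵢαᵢ = 15.1×0.33 + 163.8×0.18 + 16.4×0.12 + 352×0.03 + 11.2×0.03 + 21.5×0.01 + 352×0.01 = 51.066 sabins.
Volume V = 22 × 16 × 3 = 1056 m³.
RT60 = 0.161 · V / A = 0.161 × 1056 / 51.066 = 3.33 s.

3.33 s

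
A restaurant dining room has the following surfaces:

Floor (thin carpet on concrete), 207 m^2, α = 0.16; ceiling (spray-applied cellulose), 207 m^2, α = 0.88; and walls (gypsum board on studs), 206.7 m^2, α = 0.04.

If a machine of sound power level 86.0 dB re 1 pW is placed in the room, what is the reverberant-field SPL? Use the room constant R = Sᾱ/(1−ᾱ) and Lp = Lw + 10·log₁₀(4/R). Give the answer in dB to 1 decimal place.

66.6 dB

Σ(Sᵢαᵢ) = 207×0.16 + 207×0.88 + 206.7×0.04 = 223.548; total area S = 620.7 m^2.
ᾱ = 0.3602, so room constant R = A/(1−ᾱ) = 349.403 m^2.
Lp = Lw + 10 log₁₀(4/R) = 86.0 -19.41 = 66.6 dB.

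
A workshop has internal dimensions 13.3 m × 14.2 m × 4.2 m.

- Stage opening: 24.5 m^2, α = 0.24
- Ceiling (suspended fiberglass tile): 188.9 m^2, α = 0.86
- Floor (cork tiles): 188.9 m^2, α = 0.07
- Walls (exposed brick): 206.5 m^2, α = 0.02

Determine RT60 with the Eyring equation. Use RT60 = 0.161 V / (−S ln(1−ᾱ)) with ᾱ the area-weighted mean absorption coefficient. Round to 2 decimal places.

S = Σ Sᵢ = 608.8 m^2.
Absorption A = 24.5·0.24 + 188.9·0.86 + 188.9·0.07 + 206.5·0.02 = 185.687 sabins.
Mean coefficient ᾱ = A/S = 0.3050.
−S·ln(1−ᾱ) = −608.8 × ln(1 − 0.3050) = 221.508.
V = 13.3 × 14.2 × 4.2 = 793.212 m³.
RT60 = 0.161 × 793.212 / 221.508 = 0.58 s.

0.58 s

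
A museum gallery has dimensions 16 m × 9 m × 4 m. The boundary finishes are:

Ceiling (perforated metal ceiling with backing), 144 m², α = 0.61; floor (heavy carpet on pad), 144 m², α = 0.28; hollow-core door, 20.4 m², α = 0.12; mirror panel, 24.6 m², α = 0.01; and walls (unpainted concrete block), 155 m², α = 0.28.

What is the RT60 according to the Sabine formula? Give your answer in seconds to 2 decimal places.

0.53 s

Equivalent absorption area: A = 144*0.61 + 144*0.28 + 20.4*0.12 + 24.6*0.01 + 155*0.28 = 174.254 m².
Room volume: 576 m³.
RT60 = 0.161 · V / A = 0.161 × 576 / 174.254 = 0.53 s.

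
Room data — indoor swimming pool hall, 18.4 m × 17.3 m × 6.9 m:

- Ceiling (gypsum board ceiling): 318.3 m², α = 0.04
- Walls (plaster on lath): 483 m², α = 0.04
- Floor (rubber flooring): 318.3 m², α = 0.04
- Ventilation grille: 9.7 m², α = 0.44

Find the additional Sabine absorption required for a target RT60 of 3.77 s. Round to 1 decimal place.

44.7 sabins

Summing Sᵢαᵢ: 12.732 + 19.320 + 12.732 + 4.268 → A₁ = 49.052 sabins.
V = 2196.408 m³. Required absorption A₂ = 0.161 × 2196.408 / 3.77 = 93.799 sabins.
Shortfall: 93.799 − 49.052 = 44.7 sabins.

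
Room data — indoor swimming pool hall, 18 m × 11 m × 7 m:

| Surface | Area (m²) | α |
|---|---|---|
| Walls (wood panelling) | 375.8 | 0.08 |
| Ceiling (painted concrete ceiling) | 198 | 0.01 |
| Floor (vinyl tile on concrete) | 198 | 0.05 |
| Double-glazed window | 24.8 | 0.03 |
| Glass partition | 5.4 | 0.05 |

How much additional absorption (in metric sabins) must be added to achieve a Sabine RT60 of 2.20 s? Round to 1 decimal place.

A₁ = Σ Sᵢαᵢ = 375.8×0.08 + 198×0.01 + 198×0.05 + 24.8×0.03 + 5.4×0.05 = 42.958 sabins.
For T = 2.20 s, need A₂ = 0.161·V/T = 0.161·1386/2.20 = 101.430 sabins.
ΔA = A₂ − A₁ = 101.430 − 42.958 = 58.5 sabins.

58.5 sabins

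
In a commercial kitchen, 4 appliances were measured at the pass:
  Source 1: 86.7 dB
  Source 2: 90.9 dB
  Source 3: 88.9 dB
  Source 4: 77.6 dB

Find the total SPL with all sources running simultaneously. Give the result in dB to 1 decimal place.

Sum in the linear (power) domain: Σ 10^(Lᵢ/10) = 10^(86.7/10) + 10^(90.9/10) + 10^(88.9/10) + 10^(77.6/10) = 2.532e+09.
L_total = 10·log₁₀(2.532e+09) = 94.0 dB.

94.0 dB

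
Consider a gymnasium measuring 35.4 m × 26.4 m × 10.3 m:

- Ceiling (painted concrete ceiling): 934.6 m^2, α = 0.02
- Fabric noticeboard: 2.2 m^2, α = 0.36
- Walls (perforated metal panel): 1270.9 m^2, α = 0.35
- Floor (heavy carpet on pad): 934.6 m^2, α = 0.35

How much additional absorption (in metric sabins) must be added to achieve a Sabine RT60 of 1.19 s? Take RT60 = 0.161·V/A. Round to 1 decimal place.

510.9 sabins

Total absorption A₁ = 934.6·0.02 + 2.2·0.36 + 1270.9·0.35 + 934.6·0.35
  = 18.692 + 0.792 + 444.815 + 327.110 = 791.409 m^2 sabins.
V = 9625.968 m³. Required absorption A₂ = 0.161 × 9625.968 / 1.19 = 1302.337 sabins.
Shortfall: 1302.337 − 791.409 = 510.9 sabins.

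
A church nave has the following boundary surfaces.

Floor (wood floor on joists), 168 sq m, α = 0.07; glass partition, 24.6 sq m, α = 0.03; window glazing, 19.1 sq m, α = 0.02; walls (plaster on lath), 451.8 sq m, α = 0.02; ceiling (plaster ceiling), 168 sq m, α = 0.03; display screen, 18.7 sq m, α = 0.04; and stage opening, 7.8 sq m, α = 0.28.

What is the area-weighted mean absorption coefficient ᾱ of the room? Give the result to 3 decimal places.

Total surface area S = 858.0 sq m.
Σ(Sᵢαᵢ) = 168×0.07 + 24.6×0.03 + 19.1×0.02 + 451.8×0.02 + 168×0.03 + 18.7×0.04 + 7.8×0.28 = 29.888.
ᾱ = 29.888 / 858.0 = 0.035.

0.035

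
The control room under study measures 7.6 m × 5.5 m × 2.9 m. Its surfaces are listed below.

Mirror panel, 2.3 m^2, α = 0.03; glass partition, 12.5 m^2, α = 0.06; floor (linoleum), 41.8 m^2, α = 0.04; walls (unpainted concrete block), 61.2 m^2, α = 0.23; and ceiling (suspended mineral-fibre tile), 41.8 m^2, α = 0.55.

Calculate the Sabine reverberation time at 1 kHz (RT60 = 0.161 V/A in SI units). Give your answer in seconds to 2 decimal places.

0.49 s

Total absorption A = 2.3·0.03 + 12.5·0.06 + 41.8·0.04 + 61.2·0.23 + 41.8·0.55
  = 0.069 + 0.750 + 1.672 + 14.076 + 22.990 = 39.557 m^2 sabins.
Volume V = 7.6 × 5.5 × 2.9 = 121.22 m³.
T = 0.161 V/A = 0.161·121.22/39.557 = 0.49 s.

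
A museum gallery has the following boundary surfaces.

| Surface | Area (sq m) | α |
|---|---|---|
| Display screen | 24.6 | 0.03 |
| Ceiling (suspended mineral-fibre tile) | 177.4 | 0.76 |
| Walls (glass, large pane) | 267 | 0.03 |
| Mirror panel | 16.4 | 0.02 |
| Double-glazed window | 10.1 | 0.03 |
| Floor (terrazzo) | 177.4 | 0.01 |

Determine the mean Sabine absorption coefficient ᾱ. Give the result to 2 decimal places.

0.22

Total surface area S = 672.9 sq m.
Σ(Sᵢαᵢ) = 24.6*0.03 + 177.4*0.76 + 267*0.03 + 16.4*0.02 + 10.1*0.03 + 177.4*0.01 = 145.977.
ᾱ = A/S = 0.22.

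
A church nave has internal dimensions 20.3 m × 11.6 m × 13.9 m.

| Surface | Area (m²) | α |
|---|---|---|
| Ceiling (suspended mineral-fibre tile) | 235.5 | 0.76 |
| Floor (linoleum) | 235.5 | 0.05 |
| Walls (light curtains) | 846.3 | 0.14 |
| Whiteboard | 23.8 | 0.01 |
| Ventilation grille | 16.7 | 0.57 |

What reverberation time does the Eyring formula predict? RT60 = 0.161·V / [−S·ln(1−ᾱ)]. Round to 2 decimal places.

S = Σ Sᵢ = 1357.8 m².
Absorption A = 235.5×0.76 + 235.5×0.05 + 846.3×0.14 + 23.8×0.01 + 16.7×0.57 = 318.994 sabins.
ᾱ = 318.994 / 1357.8 = 0.2349.
−S·ln(1−ᾱ) = −1357.8 × ln(1 − 0.2349) = 363.549.
V = 20.3 × 11.6 × 13.9 = 3273.172 m³.
T = 0.161·V/[−S·ln(1−ᾱ)] = 0.161·3273.172/363.549 = 1.45 s.

1.45 seconds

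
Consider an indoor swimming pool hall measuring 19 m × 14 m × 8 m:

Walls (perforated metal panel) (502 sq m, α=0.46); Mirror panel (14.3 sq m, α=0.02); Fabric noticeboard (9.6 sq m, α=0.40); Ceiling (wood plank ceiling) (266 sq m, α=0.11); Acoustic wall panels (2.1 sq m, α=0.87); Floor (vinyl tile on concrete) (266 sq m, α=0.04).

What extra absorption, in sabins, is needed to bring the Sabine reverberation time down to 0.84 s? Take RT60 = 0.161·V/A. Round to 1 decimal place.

131.1 sabins

Summing Sᵢαᵢ: 230.920 + 0.286 + 3.840 + 29.260 + 1.827 + 10.640 → A₁ = 276.773 sabins.
For T = 0.84 s, need A₂ = 0.161·V/T = 0.161·2128/0.84 = 407.867 sabins.
ΔA = A₂ − A₁ = 407.867 − 276.773 = 131.1 sabins.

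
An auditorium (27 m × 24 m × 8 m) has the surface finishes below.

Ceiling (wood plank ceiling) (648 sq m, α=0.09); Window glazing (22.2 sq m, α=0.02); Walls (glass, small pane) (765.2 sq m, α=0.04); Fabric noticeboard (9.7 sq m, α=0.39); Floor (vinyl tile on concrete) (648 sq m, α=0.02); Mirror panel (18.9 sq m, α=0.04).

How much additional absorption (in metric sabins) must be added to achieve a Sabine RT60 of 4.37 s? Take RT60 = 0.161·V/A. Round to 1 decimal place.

84.1 sabins

Equivalent absorption area: A₁ = 648×0.09 + 22.2×0.02 + 765.2×0.04 + 9.7×0.39 + 648×0.02 + 18.9×0.04 = 106.871 sq m.
Target A₂ = 0.161·5184/4.37 = 190.989 sabins (V = 5184 m³).
ΔA = A₂ − A₁ = 190.989 − 106.871 = 84.1 sabins.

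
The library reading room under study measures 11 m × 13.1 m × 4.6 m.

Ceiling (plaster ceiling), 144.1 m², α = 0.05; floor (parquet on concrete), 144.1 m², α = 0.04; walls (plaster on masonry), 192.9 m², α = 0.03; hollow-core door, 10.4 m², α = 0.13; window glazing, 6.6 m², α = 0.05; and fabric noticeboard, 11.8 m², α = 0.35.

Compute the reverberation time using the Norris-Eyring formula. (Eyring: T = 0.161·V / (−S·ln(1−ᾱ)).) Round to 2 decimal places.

S = Σ Sᵢ = 509.9 m².
Absorption A = 144.1×0.05 + 144.1×0.04 + 192.9×0.03 + 10.4×0.13 + 6.6×0.05 + 11.8×0.35 = 24.568 sabins.
ᾱ = 24.568 / 509.9 = 0.0482.
Eyring denominator: −S ln(1−ᾱ) = 25.189.
V = 11 × 13.1 × 4.6 = 662.86 m³.
T = 0.161·V/[−S·ln(1−ᾱ)] = 0.161·662.86/25.189 = 4.24 s.

4.24 s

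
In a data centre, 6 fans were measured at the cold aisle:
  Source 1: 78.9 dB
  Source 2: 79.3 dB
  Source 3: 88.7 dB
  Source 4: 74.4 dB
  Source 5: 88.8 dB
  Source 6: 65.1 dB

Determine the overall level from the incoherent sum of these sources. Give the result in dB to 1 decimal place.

Sum in the linear (power) domain: Σ 10^(Lᵢ/10) = 10^(78.9/10) + 10^(79.3/10) + 10^(88.7/10) + 10^(74.4/10) + 10^(88.8/10) + 10^(65.1/10) = 1.693e+09.
Combined level = 10 log₁₀(1.693e+09) = 92.3 dB.

92.3 dB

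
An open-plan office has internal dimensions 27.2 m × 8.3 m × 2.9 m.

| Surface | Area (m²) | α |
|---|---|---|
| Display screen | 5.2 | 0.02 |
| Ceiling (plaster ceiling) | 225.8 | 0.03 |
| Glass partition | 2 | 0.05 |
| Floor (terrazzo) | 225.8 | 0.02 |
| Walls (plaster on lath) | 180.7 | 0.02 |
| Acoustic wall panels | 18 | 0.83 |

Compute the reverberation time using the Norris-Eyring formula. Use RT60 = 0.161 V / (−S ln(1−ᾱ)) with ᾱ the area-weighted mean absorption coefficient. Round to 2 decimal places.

3.43 s

Total surface area S = 5.2 + 225.8 + 2 + 225.8 + 180.7 + 18 = 657.5 m².
Σ(Sᵢαᵢ) = 5.2×0.02 + 225.8×0.03 + 2×0.05 + 225.8×0.02 + 180.7×0.02 + 18×0.83 = 30.048.
Mean coefficient ᾱ = A/S = 0.0457.
Eyring denominator: −S ln(1−ᾱ) = 30.756.
V = 27.2 × 8.3 × 2.9 = 654.704 m³.
T = 0.161·V/[−S·ln(1−ᾱ)] = 0.161·654.704/30.756 = 3.43 s.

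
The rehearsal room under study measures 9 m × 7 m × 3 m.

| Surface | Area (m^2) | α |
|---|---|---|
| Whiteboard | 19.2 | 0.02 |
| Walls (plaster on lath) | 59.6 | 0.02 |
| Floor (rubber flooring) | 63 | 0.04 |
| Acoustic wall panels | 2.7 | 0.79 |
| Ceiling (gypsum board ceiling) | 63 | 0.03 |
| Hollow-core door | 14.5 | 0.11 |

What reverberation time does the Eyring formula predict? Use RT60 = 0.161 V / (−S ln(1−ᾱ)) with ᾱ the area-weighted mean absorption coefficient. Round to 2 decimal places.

Total surface area S = 19.2 + 59.6 + 63 + 2.7 + 63 + 14.5 = 222.0 m^2.
Σ(Sᵢαᵢ) = 19.2×0.02 + 59.6×0.02 + 63×0.04 + 2.7×0.79 + 63×0.03 + 14.5×0.11 = 9.714.
Mean coefficient ᾱ = A/S = 0.0438.
−S·ln(1−ᾱ) = −222.0 × ln(1 − 0.0438) = 9.943.
V = 9 × 7 × 3 = 189 m³.
T = 0.161·V/[−S·ln(1−ᾱ)] = 0.161·189/9.943 = 3.06 s.

3.06 seconds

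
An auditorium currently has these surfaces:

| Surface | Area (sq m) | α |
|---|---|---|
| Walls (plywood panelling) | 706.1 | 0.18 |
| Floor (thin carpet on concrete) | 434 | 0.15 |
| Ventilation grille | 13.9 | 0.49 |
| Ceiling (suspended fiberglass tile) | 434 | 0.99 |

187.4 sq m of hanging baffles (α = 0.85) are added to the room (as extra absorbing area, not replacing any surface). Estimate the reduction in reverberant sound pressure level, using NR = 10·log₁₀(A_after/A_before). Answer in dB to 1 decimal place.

A_before = Σ Sᵢαᵢ = 706.1*0.18 + 434*0.15 + 13.9*0.49 + 434*0.99 = 628.669 sabins.
Treatment contributes 187.4·0.85 = 159.290 sabins.
New total A_after = 787.959 sabins.
NR = 10·log₁₀(787.959/628.669) = 1.0 dB.

1.0 dB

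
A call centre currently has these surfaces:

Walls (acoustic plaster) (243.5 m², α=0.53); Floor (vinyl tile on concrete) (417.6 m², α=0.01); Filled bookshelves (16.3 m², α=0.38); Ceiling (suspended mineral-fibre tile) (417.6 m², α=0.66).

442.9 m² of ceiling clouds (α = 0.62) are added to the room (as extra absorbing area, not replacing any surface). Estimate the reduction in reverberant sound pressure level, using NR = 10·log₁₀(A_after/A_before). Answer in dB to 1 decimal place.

2.2 dB

Equivalent absorption area: A_before = 243.5*0.53 + 417.6*0.01 + 16.3*0.38 + 417.6*0.66 = 415.041 m².
Treatment contributes 442.9·0.62 = 274.598 sabins.
A_after = 415.041 + 274.598 = 689.639 sabins.
NR = 10·log₁₀(689.639/415.041) = 2.2 dB.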